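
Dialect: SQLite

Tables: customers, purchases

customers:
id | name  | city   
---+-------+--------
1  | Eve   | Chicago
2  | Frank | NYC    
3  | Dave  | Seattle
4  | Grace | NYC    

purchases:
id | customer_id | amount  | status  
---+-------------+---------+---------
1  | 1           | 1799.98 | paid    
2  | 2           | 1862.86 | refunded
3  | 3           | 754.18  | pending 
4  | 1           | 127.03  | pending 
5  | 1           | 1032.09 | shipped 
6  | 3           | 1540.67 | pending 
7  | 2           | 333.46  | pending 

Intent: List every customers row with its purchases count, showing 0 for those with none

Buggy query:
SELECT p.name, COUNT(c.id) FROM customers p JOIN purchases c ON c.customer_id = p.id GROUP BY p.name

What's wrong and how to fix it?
Bug: An inner join excludes parents with zero children

Fix: Switch to LEFT JOIN to retain unmatched parent rows

Corrected query:
SELECT p.name, COUNT(c.id) FROM customers p LEFT JOIN purchases c ON c.customer_id = p.id GROUP BY p.name

Result:
name  | COUNT(c.id)
------+------------
Dave  | 2          
Eve   | 3          
Frank | 2          
Grace | 0          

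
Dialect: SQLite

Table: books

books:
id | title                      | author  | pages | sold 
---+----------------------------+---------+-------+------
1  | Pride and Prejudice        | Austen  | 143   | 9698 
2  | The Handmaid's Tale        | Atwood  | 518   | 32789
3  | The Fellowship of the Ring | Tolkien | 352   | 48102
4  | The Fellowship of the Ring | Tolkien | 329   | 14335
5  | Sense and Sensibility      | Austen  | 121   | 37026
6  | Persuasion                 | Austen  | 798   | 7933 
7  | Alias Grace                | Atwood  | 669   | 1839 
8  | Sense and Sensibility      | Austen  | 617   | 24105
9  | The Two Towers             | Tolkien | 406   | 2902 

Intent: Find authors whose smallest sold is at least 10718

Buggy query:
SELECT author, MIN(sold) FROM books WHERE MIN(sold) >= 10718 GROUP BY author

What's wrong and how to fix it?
Bug: MIN() in WHERE is a misuse of aggregate

Fix: Use HAVING for the per-group MIN condition

Corrected query:
SELECT author, MIN(sold) FROM books GROUP BY author HAVING MIN(sold) >= 10718

Result:
(no rows)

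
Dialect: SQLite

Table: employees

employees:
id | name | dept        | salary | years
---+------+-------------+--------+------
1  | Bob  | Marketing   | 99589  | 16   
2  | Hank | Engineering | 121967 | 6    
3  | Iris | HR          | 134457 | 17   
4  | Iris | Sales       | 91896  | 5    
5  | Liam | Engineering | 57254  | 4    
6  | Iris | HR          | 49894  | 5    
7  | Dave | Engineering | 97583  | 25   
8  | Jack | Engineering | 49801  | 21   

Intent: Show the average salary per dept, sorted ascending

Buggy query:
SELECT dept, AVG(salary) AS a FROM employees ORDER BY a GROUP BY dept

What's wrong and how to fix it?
Bug: ORDER BY appears before GROUP BY; SQL clause order requires GROUP BY first

Fix: Move ORDER BY to the end, after GROUP BY

Corrected query:
SELECT dept, AVG(salary) AS a FROM employees GROUP BY dept ORDER BY a

Result:
dept        | a       
------------+---------
Engineering | 81651.25
Sales       | 91896   
HR          | 92175.5 
Marketing   | 99589   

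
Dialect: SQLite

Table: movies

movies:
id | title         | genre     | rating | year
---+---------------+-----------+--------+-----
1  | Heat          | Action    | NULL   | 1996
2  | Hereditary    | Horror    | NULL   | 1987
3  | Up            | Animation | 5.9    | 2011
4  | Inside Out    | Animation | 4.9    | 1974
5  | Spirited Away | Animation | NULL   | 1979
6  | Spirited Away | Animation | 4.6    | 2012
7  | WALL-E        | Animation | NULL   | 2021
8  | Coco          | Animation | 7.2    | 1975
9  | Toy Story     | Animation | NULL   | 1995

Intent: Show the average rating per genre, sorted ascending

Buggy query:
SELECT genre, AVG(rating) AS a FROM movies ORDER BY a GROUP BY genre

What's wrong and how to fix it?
Bug: GROUP BY must precede ORDER BY

Fix: Reorder: SELECT … FROM … GROUP BY … ORDER BY …

Corrected query:
SELECT genre, AVG(rating) AS a FROM movies GROUP BY genre ORDER BY a

Result:
genre     | a   
----------+-----
Action    | NULL
Horror    | NULL
Animation | 5.65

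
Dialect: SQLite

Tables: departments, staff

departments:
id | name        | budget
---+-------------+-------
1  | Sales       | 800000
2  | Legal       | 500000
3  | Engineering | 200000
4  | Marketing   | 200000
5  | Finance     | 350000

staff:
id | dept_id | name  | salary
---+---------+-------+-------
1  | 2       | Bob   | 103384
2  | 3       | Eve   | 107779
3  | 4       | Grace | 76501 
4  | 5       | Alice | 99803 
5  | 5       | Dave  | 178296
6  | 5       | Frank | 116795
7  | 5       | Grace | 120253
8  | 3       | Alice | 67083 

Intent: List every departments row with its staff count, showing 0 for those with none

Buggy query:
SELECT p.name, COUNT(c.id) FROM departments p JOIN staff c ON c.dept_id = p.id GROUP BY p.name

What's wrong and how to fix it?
Bug: An inner join excludes parents with zero children

Fix: Use LEFT JOIN so parents without children still appear (COUNT(c.id) gives 0)

Corrected query:
SELECT p.name, COUNT(c.id) FROM departments p LEFT JOIN staff c ON c.dept_id = p.id GROUP BY p.name

Result:
name        | COUNT(c.id)
------------+------------
Engineering | 2          
Finance     | 4          
Legal       | 1          
Marketing   | 1          
Sales       | 0          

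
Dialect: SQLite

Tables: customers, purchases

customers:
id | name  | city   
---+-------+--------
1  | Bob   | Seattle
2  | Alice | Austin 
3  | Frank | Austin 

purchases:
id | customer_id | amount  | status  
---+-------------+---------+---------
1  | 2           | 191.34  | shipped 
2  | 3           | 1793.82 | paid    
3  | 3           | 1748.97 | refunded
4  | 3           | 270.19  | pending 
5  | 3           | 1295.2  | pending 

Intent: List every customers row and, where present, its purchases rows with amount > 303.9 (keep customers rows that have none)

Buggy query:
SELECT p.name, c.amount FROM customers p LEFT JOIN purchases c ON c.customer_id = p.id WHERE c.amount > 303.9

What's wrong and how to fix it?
Bug: A WHERE condition on the right-hand table after LEFT JOIN drops unmatched parents

Fix: Move the right-table condition into the ON clause so unmatched parents are kept

Corrected query:
SELECT p.name, c.amount FROM customers p LEFT JOIN purchases c ON c.customer_id = p.id AND c.amount > 303.9

Result:
name  | amount 
------+--------
Bob   | NULL   
Alice | NULL   
Frank | 1295.2 
Frank | 1748.97
Frank | 1793.82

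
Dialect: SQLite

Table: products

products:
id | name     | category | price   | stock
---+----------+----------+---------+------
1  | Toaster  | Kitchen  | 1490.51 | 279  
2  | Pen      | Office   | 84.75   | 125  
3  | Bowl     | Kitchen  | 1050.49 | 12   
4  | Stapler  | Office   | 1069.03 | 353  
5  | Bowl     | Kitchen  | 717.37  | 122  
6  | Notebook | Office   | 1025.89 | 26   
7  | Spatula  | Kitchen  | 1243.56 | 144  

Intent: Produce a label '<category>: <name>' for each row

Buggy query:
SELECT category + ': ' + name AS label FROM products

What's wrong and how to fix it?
Bug: SQLite uses || for string concatenation; + coerces text to numbers (yielding 0)

Fix: Use the || operator for string concatenation

Corrected query:
SELECT category || ': ' || name AS label FROM products

Result:
label           
----------------
Kitchen: Toaster
Office: Pen     
Kitchen: Bowl   
Office: Stapler 
Kitchen: Bowl   
Office: Notebook
Kitchen: Spatula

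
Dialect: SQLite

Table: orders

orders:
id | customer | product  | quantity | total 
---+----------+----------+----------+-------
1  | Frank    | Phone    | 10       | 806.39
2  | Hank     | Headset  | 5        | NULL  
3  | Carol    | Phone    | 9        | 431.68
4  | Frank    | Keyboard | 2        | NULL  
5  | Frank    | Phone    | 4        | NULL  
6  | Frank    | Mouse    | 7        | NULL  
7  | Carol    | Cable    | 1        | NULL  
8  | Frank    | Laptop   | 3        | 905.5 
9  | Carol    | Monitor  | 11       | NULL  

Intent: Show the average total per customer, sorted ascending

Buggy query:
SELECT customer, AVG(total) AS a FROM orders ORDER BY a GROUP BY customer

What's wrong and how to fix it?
Bug: GROUP BY must precede ORDER BY

Fix: Reorder: SELECT … FROM … GROUP BY … ORDER BY …

Corrected query:
SELECT customer, AVG(total) AS a FROM orders GROUP BY customer ORDER BY a

Result:
customer | a      
---------+--------
Hank     | NULL   
Carol    | 431.68 
Frank    | 855.945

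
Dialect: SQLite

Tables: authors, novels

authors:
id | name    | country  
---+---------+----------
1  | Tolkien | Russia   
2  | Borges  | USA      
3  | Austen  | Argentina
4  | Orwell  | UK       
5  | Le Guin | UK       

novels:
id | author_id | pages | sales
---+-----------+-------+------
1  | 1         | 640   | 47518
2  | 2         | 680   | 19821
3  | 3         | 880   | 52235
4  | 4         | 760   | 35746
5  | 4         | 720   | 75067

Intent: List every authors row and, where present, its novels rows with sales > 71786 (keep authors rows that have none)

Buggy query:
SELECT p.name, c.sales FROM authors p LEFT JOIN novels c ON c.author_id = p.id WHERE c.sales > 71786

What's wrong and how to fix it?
Bug: Filtering c.sales in WHERE discards the NULL rows produced by LEFT JOIN, turning it into an inner join

Fix: Put 'c.sales > 71786' in the JOIN's ON clause instead of WHERE

Corrected query:
SELECT p.name, c.sales FROM authors p LEFT JOIN novels c ON c.author_id = p.id AND c.sales > 71786

Result:
name    | sales
--------+------
Tolkien | NULL 
Borges  | NULL 
Austen  | NULL 
Orwell  | 75067
Le Guin | NULL 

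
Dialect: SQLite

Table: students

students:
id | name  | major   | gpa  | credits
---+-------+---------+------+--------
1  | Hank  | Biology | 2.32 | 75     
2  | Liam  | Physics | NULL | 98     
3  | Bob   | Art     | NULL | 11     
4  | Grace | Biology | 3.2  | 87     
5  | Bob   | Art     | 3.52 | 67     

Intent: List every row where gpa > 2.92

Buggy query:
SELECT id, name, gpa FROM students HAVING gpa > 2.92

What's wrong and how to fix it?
Bug: HAVING filters the output of aggregation, but this query has no GROUP BY and no aggregate functions, so SQLite rejects it (HAVING clause on a non-aggregate query); the condition here is per row

Fix: Replace HAVING with WHERE since the condition applies to individual rows

Corrected query:
SELECT id, name, gpa FROM students WHERE gpa > 2.92

Result:
id | name  | gpa 
---+-------+-----
4  | Grace | 3.2 
5  | Bob   | 3.52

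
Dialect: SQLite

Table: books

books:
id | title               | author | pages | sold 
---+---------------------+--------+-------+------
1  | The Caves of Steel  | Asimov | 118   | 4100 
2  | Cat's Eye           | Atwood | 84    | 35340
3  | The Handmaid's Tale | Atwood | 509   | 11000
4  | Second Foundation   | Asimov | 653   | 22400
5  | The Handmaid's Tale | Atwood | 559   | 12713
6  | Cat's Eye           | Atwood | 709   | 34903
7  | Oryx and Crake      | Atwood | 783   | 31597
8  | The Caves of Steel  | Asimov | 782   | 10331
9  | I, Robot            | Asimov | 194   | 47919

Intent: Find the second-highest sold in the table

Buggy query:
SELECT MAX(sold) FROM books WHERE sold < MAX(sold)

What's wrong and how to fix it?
Bug: The inner MAX is an aggregate inside WHERE, which is not allowed

Fix: Compute the overall MAX in a subquery, then take MAX of rows below it

Corrected query:
SELECT MAX(sold) FROM books WHERE sold < (SELECT MAX(sold) FROM books)

Result:
MAX(sold)
---------
35340    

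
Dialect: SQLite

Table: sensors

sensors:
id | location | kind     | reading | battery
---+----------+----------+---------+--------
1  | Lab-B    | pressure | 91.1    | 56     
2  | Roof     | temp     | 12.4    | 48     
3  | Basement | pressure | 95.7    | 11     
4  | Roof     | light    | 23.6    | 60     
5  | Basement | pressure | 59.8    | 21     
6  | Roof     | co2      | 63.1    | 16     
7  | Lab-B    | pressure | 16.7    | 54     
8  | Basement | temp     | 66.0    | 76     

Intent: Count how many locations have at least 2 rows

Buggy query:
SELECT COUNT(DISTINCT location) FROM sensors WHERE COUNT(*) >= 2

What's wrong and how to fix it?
Bug: WHERE filters individual rows, not groups, so a group-level COUNT is invalid there

Fix: Group first with HAVING COUNT(*) >= 2, then COUNT the resulting groups

Corrected query:
SELECT COUNT(*) FROM (SELECT location FROM sensors GROUP BY location HAVING COUNT(*) >= 2)

Result:
COUNT(*)
--------
3       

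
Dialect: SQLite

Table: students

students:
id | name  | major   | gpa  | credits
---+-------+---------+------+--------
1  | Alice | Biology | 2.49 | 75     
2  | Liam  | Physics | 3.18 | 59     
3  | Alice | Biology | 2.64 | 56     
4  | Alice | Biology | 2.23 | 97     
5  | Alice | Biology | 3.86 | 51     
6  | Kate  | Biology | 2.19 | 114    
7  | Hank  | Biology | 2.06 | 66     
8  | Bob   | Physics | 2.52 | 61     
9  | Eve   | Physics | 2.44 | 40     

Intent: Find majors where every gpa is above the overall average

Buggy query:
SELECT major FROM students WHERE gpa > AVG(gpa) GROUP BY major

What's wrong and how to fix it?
Bug: AVG() is an aggregate; it can't sit directly in WHERE

Fix: Compute the overall average in a scalar subquery and compare each group's MIN against it in HAVING

Corrected query:
SELECT major FROM students GROUP BY major HAVING MIN(gpa) > (SELECT AVG(gpa) FROM students)

Result:
(no rows)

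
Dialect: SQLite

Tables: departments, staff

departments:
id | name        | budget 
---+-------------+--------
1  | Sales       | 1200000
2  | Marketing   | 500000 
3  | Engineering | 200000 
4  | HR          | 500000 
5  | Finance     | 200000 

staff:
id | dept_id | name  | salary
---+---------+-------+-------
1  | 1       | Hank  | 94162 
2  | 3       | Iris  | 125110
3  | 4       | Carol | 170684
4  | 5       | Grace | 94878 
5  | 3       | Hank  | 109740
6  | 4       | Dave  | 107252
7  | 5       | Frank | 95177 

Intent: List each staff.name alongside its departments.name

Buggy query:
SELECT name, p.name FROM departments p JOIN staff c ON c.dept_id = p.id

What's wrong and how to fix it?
Bug: 'name' exists in both joined tables, so the database can't tell which one is meant

Fix: Prefix ambiguous columns with the table alias

Corrected query:
SELECT c.name, p.name FROM departments p JOIN staff c ON c.dept_id = p.id

Result:
name  | name       
------+------------
Hank  | Sales      
Iris  | Engineering
Carol | HR         
Grace | Finance    
Hank  | Engineering
Dave  | HR         
Frank | Finance    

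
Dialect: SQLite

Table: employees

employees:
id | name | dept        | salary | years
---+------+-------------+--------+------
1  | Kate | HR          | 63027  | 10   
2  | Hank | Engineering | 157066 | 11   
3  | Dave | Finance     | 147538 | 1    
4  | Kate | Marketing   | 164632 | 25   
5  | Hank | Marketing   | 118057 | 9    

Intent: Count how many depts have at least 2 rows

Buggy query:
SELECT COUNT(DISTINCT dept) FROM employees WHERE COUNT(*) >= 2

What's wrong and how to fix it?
Bug: WHERE filters individual rows, not groups, so a group-level COUNT is invalid there

Fix: Use a subquery that GROUPs and filters with HAVING, then count its rows

Corrected query:
SELECT COUNT(*) FROM (SELECT dept FROM employees GROUP BY dept HAVING COUNT(*) >= 2)

Result:
COUNT(*)
--------
1       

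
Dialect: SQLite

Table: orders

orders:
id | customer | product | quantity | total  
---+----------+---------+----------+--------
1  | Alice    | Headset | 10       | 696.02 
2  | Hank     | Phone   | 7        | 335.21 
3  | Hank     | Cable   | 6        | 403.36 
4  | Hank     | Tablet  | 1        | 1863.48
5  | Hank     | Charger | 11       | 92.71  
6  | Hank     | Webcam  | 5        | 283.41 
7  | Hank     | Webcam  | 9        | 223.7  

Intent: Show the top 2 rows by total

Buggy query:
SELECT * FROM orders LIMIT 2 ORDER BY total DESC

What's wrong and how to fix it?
Bug: LIMIT must come after ORDER BY

Fix: Swap the clauses: ORDER BY first, then LIMIT

Corrected query:
SELECT * FROM orders ORDER BY total DESC LIMIT 2

Result:
id | customer | product | quantity | total  
---+----------+---------+----------+--------
4  | Hank     | Tablet  | 1        | 1863.48
1  | Alice    | Headset | 10       | 696.02 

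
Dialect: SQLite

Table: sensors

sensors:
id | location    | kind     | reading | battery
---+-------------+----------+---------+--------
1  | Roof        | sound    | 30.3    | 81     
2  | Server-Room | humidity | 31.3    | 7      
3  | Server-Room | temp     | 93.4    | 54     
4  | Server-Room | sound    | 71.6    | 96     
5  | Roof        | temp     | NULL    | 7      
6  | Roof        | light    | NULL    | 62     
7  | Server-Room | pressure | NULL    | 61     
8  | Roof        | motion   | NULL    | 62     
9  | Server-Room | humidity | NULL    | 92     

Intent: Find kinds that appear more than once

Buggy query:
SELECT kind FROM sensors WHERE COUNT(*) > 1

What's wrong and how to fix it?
Bug: WHERE can't reference COUNT(*); aggregates are computed after WHERE

Fix: Group first, then use HAVING for the count condition

Corrected query:
SELECT kind FROM sensors GROUP BY kind HAVING COUNT(*) > 1

Result:
kind    
--------
humidity
sound   
temp    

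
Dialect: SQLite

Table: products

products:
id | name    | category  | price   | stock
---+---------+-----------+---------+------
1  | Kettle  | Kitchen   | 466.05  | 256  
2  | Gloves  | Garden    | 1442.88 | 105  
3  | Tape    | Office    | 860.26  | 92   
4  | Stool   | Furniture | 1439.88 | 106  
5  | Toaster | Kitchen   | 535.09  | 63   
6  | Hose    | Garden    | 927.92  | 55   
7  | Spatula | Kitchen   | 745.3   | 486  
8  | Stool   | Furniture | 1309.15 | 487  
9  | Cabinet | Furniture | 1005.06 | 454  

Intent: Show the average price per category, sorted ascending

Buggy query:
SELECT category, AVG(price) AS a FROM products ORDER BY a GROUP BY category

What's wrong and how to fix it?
Bug: ORDER BY appears before GROUP BY; SQL clause order requires GROUP BY first

Fix: Move ORDER BY to the end, after GROUP BY

Corrected query:
SELECT category, AVG(price) AS a FROM products GROUP BY category ORDER BY a

Result:
category  | a          
----------+------------
Kitchen   | 582.146667 
Office    | 860.26     
Garden    | 1185.4     
Furniture | 1251.363333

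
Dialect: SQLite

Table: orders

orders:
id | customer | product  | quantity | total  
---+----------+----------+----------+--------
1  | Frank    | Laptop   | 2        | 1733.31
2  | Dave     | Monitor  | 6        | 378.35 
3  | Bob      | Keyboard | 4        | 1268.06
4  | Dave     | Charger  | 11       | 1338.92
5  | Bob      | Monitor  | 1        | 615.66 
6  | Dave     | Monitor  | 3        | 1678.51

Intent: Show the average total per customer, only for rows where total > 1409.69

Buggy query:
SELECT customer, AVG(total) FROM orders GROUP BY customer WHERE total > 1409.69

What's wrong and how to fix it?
Bug: WHERE cannot follow GROUP BY

Fix: Place WHERE between FROM and GROUP BY

Corrected query:
SELECT customer, AVG(total) FROM orders WHERE total > 1409.69 GROUP BY customer

Result:
customer | AVG(total)
---------+-----------
Dave     | 1678.51   
Frank    | 1733.31   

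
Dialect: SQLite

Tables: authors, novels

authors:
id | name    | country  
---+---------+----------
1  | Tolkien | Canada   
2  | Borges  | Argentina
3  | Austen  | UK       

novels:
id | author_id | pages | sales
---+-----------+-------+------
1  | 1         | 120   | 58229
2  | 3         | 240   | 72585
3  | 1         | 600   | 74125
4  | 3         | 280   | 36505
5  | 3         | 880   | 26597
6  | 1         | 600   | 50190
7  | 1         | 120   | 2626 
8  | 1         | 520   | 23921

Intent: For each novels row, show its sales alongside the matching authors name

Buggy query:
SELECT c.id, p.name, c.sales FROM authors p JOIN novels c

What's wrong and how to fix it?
Bug: JOIN with no ON clause produces a cartesian product; every novels row pairs with every authors row

Fix: Add ON c.author_id = p.id to the JOIN

Corrected query:
SELECT c.id, p.name, c.sales FROM authors p JOIN novels c ON c.author_id = p.id

Result:
id | name    | sales
---+---------+------
1  | Tolkien | 58229
2  | Austen  | 72585
3  | Tolkien | 74125
4  | Austen  | 36505
5  | Austen  | 26597
6  | Tolkien | 50190
7  | Tolkien | 2626 
8  | Tolkien | 23921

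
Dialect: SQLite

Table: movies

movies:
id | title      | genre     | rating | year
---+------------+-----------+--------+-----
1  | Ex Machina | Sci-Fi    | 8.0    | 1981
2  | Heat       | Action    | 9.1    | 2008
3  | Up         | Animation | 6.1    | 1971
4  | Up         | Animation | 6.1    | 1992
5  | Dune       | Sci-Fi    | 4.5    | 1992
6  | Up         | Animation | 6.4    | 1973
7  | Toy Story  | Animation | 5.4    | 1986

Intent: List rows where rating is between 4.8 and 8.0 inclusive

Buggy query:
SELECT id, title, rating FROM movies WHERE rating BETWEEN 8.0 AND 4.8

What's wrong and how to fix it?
Bug: BETWEEN expects the lower bound first; with 8.0 AND 4.8 the range is empty

Fix: Swap the bounds so the smaller value comes first

Corrected query:
SELECT id, title, rating FROM movies WHERE rating BETWEEN 4.8 AND 8.0

Result:
id | title      | rating
---+------------+-------
1  | Ex Machina | 8     
3  | Up         | 6.1   
4  | Up         | 6.1   
6  | Up         | 6.4   
7  | Toy Story  | 5.4   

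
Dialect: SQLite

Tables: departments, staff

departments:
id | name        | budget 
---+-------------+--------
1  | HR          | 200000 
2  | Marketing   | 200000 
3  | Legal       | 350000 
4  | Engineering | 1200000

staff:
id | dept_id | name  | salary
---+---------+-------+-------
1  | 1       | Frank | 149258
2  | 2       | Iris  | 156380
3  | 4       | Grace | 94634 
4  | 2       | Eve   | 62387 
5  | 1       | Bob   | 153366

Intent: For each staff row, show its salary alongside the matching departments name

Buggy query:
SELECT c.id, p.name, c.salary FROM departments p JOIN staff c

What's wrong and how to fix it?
Bug: JOIN with no ON clause produces a cartesian product; every staff row pairs with every departments row

Fix: Specify the join condition linking the foreign key to the parent id

Corrected query:
SELECT c.id, p.name, c.salary FROM departments p JOIN staff c ON c.dept_id = p.id

Result:
id | name        | salary
---+-------------+-------
1  | HR          | 149258
2  | Marketing   | 156380
3  | Engineering | 94634 
4  | Marketing   | 62387 
5  | HR          | 153366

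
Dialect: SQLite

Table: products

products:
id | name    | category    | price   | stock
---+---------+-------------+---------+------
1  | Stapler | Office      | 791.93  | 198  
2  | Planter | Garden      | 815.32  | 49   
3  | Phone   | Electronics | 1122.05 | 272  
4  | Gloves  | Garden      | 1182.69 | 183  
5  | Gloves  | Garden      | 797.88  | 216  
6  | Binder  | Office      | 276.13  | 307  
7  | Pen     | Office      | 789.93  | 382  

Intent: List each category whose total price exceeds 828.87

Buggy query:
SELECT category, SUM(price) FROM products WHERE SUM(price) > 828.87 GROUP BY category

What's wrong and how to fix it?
Bug: Aggregate functions cannot appear in a WHERE clause

Fix: Move the aggregate condition to a HAVING clause

Corrected query:
SELECT category, SUM(price) FROM products GROUP BY category HAVING SUM(price) > 828.87

Result:
category    | SUM(price)
------------+-----------
Electronics | 1122.05   
Garden      | 2795.89   
Office      | 1857.99   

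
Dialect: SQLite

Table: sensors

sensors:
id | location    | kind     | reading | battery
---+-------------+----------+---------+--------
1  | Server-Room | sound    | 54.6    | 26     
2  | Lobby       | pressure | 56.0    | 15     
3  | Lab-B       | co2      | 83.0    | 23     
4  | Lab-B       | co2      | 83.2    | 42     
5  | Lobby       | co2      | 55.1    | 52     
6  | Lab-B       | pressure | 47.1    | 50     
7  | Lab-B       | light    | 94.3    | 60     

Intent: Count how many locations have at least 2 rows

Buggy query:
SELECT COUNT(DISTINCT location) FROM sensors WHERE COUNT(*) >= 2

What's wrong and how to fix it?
Bug: WHERE filters individual rows, not groups, so a group-level COUNT is invalid there

Fix: Group first with HAVING COUNT(*) >= 2, then COUNT the resulting groups

Corrected query:
SELECT COUNT(*) FROM (SELECT location FROM sensors GROUP BY location HAVING COUNT(*) >= 2)

Result:
COUNT(*)
--------
2       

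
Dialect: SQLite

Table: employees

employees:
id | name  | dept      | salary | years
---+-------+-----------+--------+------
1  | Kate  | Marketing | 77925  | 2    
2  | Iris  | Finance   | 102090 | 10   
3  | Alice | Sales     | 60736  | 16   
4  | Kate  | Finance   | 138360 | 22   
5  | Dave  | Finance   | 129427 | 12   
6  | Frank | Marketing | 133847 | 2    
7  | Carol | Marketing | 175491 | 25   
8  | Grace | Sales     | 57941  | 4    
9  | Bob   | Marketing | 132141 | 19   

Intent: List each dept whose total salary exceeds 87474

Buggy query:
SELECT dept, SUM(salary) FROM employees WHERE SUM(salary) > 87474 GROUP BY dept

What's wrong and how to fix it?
Bug: WHERE runs before GROUP BY, so aggregates aren't available there

Fix: Move the aggregate condition to a HAVING clause

Corrected query:
SELECT dept, SUM(salary) FROM employees GROUP BY dept HAVING SUM(salary) > 87474

Result:
dept      | SUM(salary)
----------+------------
Finance   | 369877     
Marketing | 519404     
Sales     | 118677     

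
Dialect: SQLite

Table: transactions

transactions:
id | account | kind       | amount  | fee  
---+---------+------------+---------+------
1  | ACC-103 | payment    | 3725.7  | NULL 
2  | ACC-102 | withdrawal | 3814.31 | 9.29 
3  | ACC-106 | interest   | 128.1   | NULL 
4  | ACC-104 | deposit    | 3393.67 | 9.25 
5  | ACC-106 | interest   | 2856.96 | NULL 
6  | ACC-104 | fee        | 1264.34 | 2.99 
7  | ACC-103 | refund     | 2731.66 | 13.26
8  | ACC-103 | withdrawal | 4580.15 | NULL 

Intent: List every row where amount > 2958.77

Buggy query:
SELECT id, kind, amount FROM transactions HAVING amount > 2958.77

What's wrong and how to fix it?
Bug: This is a non-aggregate query (no GROUP BY, no aggregates), so in SQLite the HAVING clause is invalid here; a row-level condition belongs in WHERE

Fix: Replace HAVING with WHERE since the condition applies to individual rows

Corrected query:
SELECT id, kind, amount FROM transactions WHERE amount > 2958.77

Result:
id | kind       | amount 
---+------------+--------
1  | payment    | 3725.7 
2  | withdrawal | 3814.31
4  | deposit    | 3393.67
8  | withdrawal | 4580.15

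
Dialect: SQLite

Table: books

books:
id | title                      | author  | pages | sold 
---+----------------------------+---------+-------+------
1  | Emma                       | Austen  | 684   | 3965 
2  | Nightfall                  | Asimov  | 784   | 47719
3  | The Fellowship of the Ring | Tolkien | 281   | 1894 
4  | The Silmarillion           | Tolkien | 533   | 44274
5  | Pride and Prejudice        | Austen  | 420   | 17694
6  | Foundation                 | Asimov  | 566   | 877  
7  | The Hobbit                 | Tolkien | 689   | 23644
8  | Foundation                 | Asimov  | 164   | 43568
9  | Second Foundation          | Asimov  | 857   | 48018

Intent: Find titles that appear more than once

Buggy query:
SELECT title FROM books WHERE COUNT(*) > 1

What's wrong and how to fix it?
Bug: WHERE can't reference COUNT(*); aggregates are computed after WHERE

Fix: GROUP BY title, then filter groups with HAVING COUNT(*) > 1

Corrected query:
SELECT title FROM books GROUP BY title HAVING COUNT(*) > 1

Result:
title     
----------
Foundation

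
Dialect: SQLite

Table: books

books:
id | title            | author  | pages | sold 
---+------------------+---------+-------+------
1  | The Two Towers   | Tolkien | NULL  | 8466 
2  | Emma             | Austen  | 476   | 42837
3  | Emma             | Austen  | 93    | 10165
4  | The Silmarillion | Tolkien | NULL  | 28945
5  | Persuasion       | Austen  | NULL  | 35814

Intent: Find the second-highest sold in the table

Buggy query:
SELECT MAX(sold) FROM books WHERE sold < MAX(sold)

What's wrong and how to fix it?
Bug: MAX(sold) on the right of the comparison is an aggregate-in-WHERE error

Fix: Compute the overall MAX in a subquery, then take MAX of rows below it

Corrected query:
SELECT MAX(sold) FROM books WHERE sold < (SELECT MAX(sold) FROM books)

Result:
MAX(sold)
---------
35814    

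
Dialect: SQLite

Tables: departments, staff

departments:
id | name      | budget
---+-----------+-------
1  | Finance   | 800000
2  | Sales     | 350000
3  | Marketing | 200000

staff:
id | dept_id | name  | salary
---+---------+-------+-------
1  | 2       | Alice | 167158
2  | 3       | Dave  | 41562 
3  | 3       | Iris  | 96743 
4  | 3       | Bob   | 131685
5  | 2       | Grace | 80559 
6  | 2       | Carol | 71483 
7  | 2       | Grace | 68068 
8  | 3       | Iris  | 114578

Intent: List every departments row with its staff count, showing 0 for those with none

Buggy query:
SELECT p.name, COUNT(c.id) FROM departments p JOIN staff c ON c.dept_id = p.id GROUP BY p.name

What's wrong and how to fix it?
Bug: INNER JOIN drops departments rows that have no matching staff rows

Fix: Switch to LEFT JOIN to retain unmatched parent rows

Corrected query:
SELECT p.name, COUNT(c.id) FROM departments p LEFT JOIN staff c ON c.dept_id = p.id GROUP BY p.name

Result:
name      | COUNT(c.id)
----------+------------
Finance   | 0          
Marketing | 4          
Sales     | 4          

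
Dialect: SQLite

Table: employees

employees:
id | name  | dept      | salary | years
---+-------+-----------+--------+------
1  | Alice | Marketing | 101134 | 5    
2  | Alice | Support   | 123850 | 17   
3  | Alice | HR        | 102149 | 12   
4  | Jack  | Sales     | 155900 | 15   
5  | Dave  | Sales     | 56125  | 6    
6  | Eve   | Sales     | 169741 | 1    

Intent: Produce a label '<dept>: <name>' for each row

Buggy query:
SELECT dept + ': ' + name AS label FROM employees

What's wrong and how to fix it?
Bug: SQLite uses || for string concatenation; + coerces text to numbers (yielding 0)

Fix: Replace + with || to concatenate text

Corrected query:
SELECT dept || ': ' || name AS label FROM employees

Result:
label           
----------------
Marketing: Alice
Support: Alice  
HR: Alice       
Sales: Jack     
Sales: Dave     
Sales: Eve      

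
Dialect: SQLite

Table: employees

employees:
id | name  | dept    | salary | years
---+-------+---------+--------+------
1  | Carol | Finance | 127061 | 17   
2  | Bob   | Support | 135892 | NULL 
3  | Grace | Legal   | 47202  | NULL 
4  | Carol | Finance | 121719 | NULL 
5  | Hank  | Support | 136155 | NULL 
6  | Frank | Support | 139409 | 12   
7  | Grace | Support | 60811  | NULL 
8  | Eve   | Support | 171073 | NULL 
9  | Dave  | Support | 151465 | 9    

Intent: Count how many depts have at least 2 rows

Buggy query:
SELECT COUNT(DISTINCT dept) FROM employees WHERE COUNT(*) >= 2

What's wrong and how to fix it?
Bug: COUNT(*) cannot appear in WHERE; the per-group count doesn't exist yet

Fix: Use a subquery that GROUPs and filters with HAVING, then count its rows

Corrected query:
SELECT COUNT(*) FROM (SELECT dept FROM employees GROUP BY dept HAVING COUNT(*) >= 2)

Result:
COUNT(*)
--------
2       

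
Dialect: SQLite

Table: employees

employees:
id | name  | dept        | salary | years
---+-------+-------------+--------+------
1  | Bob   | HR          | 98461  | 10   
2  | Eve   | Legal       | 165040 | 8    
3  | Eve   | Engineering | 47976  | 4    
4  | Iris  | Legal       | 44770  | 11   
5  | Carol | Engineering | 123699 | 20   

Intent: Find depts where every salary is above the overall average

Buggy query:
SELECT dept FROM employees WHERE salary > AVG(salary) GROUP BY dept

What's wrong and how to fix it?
Bug: AVG() is an aggregate; it can't sit directly in WHERE

Fix: Use a subquery for AVG and a HAVING MIN(...) filter so the condition holds for every row in the group

Corrected query:
SELECT dept FROM employees GROUP BY dept HAVING MIN(salary) > (SELECT AVG(salary) FROM employees)

Result:
dept
----
HR  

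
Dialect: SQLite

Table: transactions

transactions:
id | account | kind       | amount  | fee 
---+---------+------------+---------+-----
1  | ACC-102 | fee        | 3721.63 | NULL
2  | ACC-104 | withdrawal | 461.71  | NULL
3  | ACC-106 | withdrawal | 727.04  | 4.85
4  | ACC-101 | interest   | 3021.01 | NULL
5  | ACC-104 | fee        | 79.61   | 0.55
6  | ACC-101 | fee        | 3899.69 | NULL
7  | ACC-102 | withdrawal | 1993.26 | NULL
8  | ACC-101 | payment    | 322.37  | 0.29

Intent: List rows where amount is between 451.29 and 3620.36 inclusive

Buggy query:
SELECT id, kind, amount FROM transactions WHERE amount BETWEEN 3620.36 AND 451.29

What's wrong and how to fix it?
Bug: BETWEEN expects the lower bound first; with 3620.36 AND 451.29 the range is empty

Fix: Write BETWEEN 451.29 AND 3620.36

Corrected query:
SELECT id, kind, amount FROM transactions WHERE amount BETWEEN 451.29 AND 3620.36

Result:
id | kind       | amount 
---+------------+--------
2  | withdrawal | 461.71 
3  | withdrawal | 727.04 
4  | interest   | 3021.01
7  | withdrawal | 1993.26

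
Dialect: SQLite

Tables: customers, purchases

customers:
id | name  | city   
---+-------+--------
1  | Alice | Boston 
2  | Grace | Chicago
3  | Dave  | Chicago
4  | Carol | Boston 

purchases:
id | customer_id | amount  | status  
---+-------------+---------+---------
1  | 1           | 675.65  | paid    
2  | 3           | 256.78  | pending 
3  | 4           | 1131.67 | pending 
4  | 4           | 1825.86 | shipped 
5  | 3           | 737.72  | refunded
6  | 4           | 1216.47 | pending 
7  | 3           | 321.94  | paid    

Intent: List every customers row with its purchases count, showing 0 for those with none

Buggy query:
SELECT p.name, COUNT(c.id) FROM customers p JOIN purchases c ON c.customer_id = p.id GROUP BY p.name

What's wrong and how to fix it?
Bug: An inner join excludes parents with zero children

Fix: Use LEFT JOIN so parents without children still appear (COUNT(c.id) gives 0)

Corrected query:
SELECT p.name, COUNT(c.id) FROM customers p LEFT JOIN purchases c ON c.customer_id = p.id GROUP BY p.name

Result:
name  | COUNT(c.id)
------+------------
Alice | 1          
Carol | 3          
Dave  | 3          
Grace | 0          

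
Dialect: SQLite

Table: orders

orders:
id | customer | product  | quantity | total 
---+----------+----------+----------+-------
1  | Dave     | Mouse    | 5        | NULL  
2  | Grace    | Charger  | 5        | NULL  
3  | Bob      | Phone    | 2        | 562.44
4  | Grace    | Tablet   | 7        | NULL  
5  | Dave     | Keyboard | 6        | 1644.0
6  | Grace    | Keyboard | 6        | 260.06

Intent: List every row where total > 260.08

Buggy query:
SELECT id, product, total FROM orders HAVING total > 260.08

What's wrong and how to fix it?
Bug: This is a non-aggregate query (no GROUP BY, no aggregates), so in SQLite the HAVING clause is invalid here; a row-level condition belongs in WHERE

Fix: Replace HAVING with WHERE since the condition applies to individual rows

Corrected query:
SELECT id, product, total FROM orders WHERE total > 260.08

Result:
id | product  | total 
---+----------+-------
3  | Phone    | 562.44
5  | Keyboard | 1644  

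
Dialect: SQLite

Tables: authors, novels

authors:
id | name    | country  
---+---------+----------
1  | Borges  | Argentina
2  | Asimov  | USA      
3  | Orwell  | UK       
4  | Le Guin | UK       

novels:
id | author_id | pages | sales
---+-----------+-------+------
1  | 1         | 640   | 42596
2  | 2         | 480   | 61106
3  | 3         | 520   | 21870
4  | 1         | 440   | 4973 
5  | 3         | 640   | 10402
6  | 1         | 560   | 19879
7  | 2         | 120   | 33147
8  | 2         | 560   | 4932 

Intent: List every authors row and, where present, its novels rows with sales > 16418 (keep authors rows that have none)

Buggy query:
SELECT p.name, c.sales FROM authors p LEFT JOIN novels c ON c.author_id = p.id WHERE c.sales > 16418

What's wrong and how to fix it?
Bug: Filtering c.sales in WHERE discards the NULL rows produced by LEFT JOIN, turning it into an inner join

Fix: Put 'c.sales > 16418' in the JOIN's ON clause instead of WHERE

Corrected query:
SELECT p.name, c.sales FROM authors p LEFT JOIN novels c ON c.author_id = p.id AND c.sales > 16418

Result:
name    | sales
--------+------
Borges  | 19879
Borges  | 42596
Asimov  | 33147
Asimov  | 61106
Orwell  | 21870
Le Guin | NULL 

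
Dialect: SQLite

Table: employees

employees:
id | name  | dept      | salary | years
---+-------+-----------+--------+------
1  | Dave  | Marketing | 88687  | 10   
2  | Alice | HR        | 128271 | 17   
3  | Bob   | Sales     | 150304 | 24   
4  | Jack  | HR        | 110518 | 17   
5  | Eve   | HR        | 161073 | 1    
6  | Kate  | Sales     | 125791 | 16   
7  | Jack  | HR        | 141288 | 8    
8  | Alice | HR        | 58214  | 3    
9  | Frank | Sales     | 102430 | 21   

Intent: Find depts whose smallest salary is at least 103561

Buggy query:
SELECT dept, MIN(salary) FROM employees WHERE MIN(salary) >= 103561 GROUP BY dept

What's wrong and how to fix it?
Bug: Aggregates like MIN are computed per group after WHERE runs

Fix: Use HAVING for the per-group MIN condition

Corrected query:
SELECT dept, MIN(salary) FROM employees GROUP BY dept HAVING MIN(salary) >= 103561

Result:
(no rows)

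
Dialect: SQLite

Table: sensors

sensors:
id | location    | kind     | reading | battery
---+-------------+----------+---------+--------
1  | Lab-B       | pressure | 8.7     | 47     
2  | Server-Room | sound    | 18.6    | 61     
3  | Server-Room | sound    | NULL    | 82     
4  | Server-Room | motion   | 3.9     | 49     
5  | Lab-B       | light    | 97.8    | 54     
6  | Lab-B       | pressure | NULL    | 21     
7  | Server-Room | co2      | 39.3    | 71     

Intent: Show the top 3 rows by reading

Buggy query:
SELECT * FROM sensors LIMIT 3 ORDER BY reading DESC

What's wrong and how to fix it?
Bug: LIMIT must come after ORDER BY

Fix: Swap the clauses: ORDER BY first, then LIMIT

Corrected query:
SELECT * FROM sensors ORDER BY reading DESC LIMIT 3

Result:
id | location    | kind  | reading | battery
---+-------------+-------+---------+--------
5  | Lab-B       | light | 97.8    | 54     
7  | Server-Room | co2   | 39.3    | 71     
2  | Server-Room | sound | 18.6    | 61     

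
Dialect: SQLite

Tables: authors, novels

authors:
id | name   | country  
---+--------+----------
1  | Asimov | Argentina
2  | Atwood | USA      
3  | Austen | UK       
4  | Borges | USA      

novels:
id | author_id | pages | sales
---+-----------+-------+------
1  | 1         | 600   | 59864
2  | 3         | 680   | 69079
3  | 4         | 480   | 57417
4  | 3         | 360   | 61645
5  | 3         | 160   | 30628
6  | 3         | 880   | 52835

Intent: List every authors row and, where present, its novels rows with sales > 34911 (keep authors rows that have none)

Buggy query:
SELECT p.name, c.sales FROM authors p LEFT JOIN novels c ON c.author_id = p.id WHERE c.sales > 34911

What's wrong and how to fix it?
Bug: Filtering c.sales in WHERE discards the NULL rows produced by LEFT JOIN, turning it into an inner join

Fix: Move the right-table condition into the ON clause so unmatched parents are kept

Corrected query:
SELECT p.name, c.sales FROM authors p LEFT JOIN novels c ON c.author_id = p.id AND c.sales > 34911

Result:
name   | sales
-------+------
Asimov | 59864
Atwood | NULL 
Austen | 52835
Austen | 61645
Austen | 69079
Borges | 57417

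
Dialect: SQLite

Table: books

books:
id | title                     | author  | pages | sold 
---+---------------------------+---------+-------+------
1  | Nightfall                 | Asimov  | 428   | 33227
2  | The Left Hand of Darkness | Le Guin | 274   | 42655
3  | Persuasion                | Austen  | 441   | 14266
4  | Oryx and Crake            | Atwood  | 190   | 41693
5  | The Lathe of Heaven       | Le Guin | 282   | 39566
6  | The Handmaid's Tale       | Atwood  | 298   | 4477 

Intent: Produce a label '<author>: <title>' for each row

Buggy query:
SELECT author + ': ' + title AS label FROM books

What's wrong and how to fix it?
Bug: SQLite uses || for string concatenation; + coerces text to numbers (yielding 0)

Fix: Use the || operator for string concatenation

Corrected query:
SELECT author || ': ' || title AS label FROM books

Result:
label                             
----------------------------------
Asimov: Nightfall                 
Le Guin: The Left Hand of Darkness
Austen: Persuasion                
Atwood: Oryx and Crake            
Le Guin: The Lathe of Heaven      
Atwood: The Handmaid's Tale       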